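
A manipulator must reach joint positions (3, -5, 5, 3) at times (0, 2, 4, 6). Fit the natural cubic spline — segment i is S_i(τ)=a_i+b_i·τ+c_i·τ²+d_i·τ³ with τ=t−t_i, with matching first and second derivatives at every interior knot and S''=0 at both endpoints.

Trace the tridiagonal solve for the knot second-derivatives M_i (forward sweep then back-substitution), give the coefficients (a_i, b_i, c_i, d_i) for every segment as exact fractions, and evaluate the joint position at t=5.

  seg 0: a=3 b=-34/5 c=0 d=7/10
  seg 1: a=-5 b=8/5 c=21/5 d=-5/4
  seg 2: a=5 b=17/5 c=-33/10 d=11/20
S(5) = 113/20

Δ: Δ0=-4, Δ1=5, Δ2=-1
row 1: diag=8, rhs=54; c'=1/4, d'=27/4
row 2: denom=8−2·1/4=15/2; d'=(-36−2·27/4)/(15/2)=-33/5
back: M2=-33/5
back: M1=27/4−1/4·-33/5=42/5
M: M0=0, M1=42/5, M2=-33/5, M3=0
seg 0: a=3, c=M0/2=0, d=(M1−M0)/(6·2)=7/10, b=Δ0−h0·(2M0+M1)/6=-34/5
seg 1: a=-5, c=M1/2=21/5, d=(M2−M1)/(6·2)=-5/4, b=Δ1−h1·(2M1+M2)/6=8/5
seg 2: a=5, c=M2/2=-33/10, d=(M3−M2)/(6·2)=11/20, b=Δ2−h2·(2M2+M3)/6=17/5
t_q=5 → seg 2, τ=1; S=5+17/5·τ+-33/10·τ²+11/20·τ³=113/20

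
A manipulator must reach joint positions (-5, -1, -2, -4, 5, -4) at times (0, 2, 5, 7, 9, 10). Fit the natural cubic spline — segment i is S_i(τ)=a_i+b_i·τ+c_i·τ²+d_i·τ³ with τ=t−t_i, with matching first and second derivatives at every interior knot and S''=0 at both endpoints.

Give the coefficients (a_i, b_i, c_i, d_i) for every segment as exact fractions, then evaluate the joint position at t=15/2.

  seg 0: a=-5 b=6430/2823 c=0 d=-196/2823
  seg 1: a=-1 b=4078/2823 c=-392/941 d=-497/8469
  seg 2: a=-2 b=-7451/2823 c=-889/941 d=4981/5646
  seg 3: a=-4 b=11767/2823 c=4092/941 d=-47231/22584
  seg 4: a=5 b=-19951/5646 c=-30863/3764 d=30863/11292
S(15/2) = -65653/60224

Δ: Δ0=2, Δ1=-1/3, Δ2=-1, Δ3=9/2, Δ4=-9
row 1: diag=10, rhs=-14; c'=3/10, d'=-7/5
row 2: denom=10−3·3/10=91/10; d'=(-4−3·-7/5)/(91/10)=2/91
row 3: denom=8−2·20/91=688/91; d'=(33−2·2/91)/(688/91)=2999/688
row 4: denom=6−2·91/344=941/172; d'=(-81−2·2999/688)/(941/172)=-30863/1882
back: M4=-30863/1882
back: M3=2999/688−91/344·-30863/1882=8184/941
back: M2=2/91−20/91·8184/941=-1778/941
back: M1=-7/5−3/10·-1778/941=-784/941
M: M0=0, M1=-784/941, M2=-1778/941, M3=8184/941, M4=-30863/1882, M5=0
seg 0: a=-5, c=M0/2=0, d=(M1−M0)/(6·2)=-196/2823, b=Δ0−h0·(2M0+M1)/6=6430/2823
seg 1: a=-1, c=M1/2=-392/941, d=(M2−M1)/(6·3)=-497/8469, b=Δ1−h1·(2M1+M2)/6=4078/2823
seg 2: a=-2, c=M2/2=-889/941, d=(M3−M2)/(6·2)=4981/5646, b=Δ2−h2·(2M2+M3)/6=-7451/2823
seg 3: a=-4, c=M3/2=4092/941, d=(M4−M3)/(6·2)=-47231/22584, b=Δ3−h3·(2M3+M4)/6=11767/2823
seg 4: a=5, c=M4/2=-30863/3764, d=(M5−M4)/(6·1)=30863/11292, b=Δ4−h4·(2M4+M5)/6=-19951/5646
t_q=15/2 → seg 3, τ=1/2; S=-4+11767/2823·τ+4092/941·τ²+-47231/22584·τ³=-65653/60224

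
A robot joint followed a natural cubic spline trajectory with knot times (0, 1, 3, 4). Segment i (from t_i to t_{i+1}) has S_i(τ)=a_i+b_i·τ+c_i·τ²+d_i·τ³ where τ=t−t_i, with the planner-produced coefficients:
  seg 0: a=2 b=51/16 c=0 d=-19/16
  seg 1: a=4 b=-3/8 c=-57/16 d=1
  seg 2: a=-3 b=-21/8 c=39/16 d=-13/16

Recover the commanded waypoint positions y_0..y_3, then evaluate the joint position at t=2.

y_0 = S_0(0) = a_0 = 2
y_1 = S_1(0) = a_1 = 4
y_2 = S_2(0) = a_2 = -3
y_3 = S_2(1) = -4
t_q=2 is in segment 1 (τ=1); S_1(τ)=17/16

y_0=2 y_1=4 y_2=-3 y_3=-4
S(2) = 17/16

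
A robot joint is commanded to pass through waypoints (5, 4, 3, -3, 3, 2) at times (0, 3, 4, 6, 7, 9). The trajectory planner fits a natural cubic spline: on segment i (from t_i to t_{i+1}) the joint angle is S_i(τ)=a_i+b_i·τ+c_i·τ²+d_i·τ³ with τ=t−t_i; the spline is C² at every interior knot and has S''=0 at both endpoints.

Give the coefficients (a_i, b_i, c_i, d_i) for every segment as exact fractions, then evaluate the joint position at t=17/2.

Δ: Δ0=-1/3, Δ1=-1, Δ2=-3, Δ3=6, Δ4=-1/2
row 1: diag=8, rhs=-4; c'=1/8, d'=-1/2
row 2: denom=6−1·1/8=47/8; d'=(-12−1·-1/2)/(47/8)=-92/47
row 3: denom=6−2·16/47=250/47; d'=(54−2·-92/47)/(250/47)=1361/125
row 4: denom=6−1·47/250=1453/250; d'=(-39−1·1361/125)/(1453/250)=-12472/1453
back: M4=-12472/1453
back: M3=1361/125−47/250·-12472/1453=18165/1453
back: M2=-92/47−16/47·18165/1453=-9028/1453
back: M1=-1/2−1/8·-9028/1453=402/1453
M: M0=0, M1=402/1453, M2=-9028/1453, M3=18165/1453, M4=-12472/1453, M5=0
seg 0: a=5, c=M0/2=0, d=(M1−M0)/(6·3)=67/4359, b=Δ0−h0·(2M0+M1)/6=-2056/4359
seg 1: a=4, c=M1/2=201/1453, d=(M2−M1)/(6·1)=-4715/4359, b=Δ1−h1·(2M1+M2)/6=-247/4359
seg 2: a=3, c=M2/2=-4514/1453, d=(M3−M2)/(6·2)=27193/17436, b=Δ2−h2·(2M2+M3)/6=-13186/4359
seg 3: a=-3, c=M3/2=18165/2906, d=(M4−M3)/(6·1)=-30637/8718, b=Δ3−h3·(2M3+M4)/6=14225/4359
seg 4: a=3, c=M4/2=-6236/1453, d=(M5−M4)/(6·2)=3118/4359, b=Δ4−h4·(2M4+M5)/6=45529/8718
t_q=17/2 → seg 4, τ=3/2; S=3+45529/8718·τ+-6236/1453·τ²+3118/4359·τ³=5218/1453

  seg 0: a=5 b=-2056/4359 c=0 d=67/4359
  seg 1: a=4 b=-247/4359 c=201/1453 d=-4715/4359
  seg 2: a=3 b=-13186/4359 c=-4514/1453 d=27193/17436
  seg 3: a=-3 b=14225/4359 c=18165/2906 d=-30637/8718
  seg 4: a=3 b=45529/8718 c=-6236/1453 d=3118/4359
S(17/2) = 5218/1453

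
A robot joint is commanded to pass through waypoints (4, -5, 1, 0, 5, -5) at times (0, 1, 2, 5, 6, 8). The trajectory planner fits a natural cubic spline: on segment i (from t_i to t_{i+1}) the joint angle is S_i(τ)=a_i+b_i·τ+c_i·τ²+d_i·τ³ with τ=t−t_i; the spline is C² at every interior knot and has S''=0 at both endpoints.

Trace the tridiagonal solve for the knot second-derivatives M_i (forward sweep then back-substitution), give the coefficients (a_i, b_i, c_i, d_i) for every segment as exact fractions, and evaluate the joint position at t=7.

Δ: Δ0=-9, Δ1=6, Δ2=-1/3, Δ3=5, Δ4=-5
row 1: diag=4, rhs=90; c'=1/4, d'=45/2
row 2: denom=8−1·1/4=31/4; d'=(-38−1·45/2)/(31/4)=-242/31
row 3: denom=8−3·12/31=212/31; d'=(32−3·-242/31)/(212/31)=859/106
row 4: denom=6−1·31/212=1241/212; d'=(-60−1·859/106)/(1241/212)=-14438/1241
back: M4=-14438/1241
back: M3=859/106−31/212·-14438/1241=12168/1241
back: M2=-242/31−12/31·12168/1241=-14398/1241
back: M1=45/2−1/4·-14398/1241=31522/1241
M: M0=0, M1=31522/1241, M2=-14398/1241, M3=12168/1241, M4=-14438/1241, M5=0
seg 0: a=4, c=M0/2=0, d=(M1−M0)/(6·1)=15761/3723, b=Δ0−h0·(2M0+M1)/6=-49268/3723
seg 1: a=-5, c=M1/2=15761/1241, d=(M2−M1)/(6·1)=-22960/3723, b=Δ1−h1·(2M1+M2)/6=-1985/3723
seg 2: a=1, c=M2/2=-7199/1241, d=(M3−M2)/(6·3)=13283/11169, b=Δ2−h2·(2M2+M3)/6=23701/3723
seg 3: a=0, c=M3/2=6084/1241, d=(M4−M3)/(6·1)=-13303/3723, b=Δ3−h3·(2M3+M4)/6=13666/3723
seg 4: a=5, c=M4/2=-7219/1241, d=(M5−M4)/(6·2)=7219/7446, b=Δ4−h4·(2M4+M5)/6=10261/3723
t_q=7 → seg 4, τ=1; S=5+10261/3723·τ+-7219/1241·τ²+7219/7446·τ³=7219/2482

  seg 0: a=4 b=-49268/3723 c=0 d=15761/3723
  seg 1: a=-5 b=-1985/3723 c=15761/1241 d=-22960/3723
  seg 2: a=1 b=23701/3723 c=-7199/1241 d=13283/11169
  seg 3: a=0 b=13666/3723 c=6084/1241 d=-13303/3723
  seg 4: a=5 b=10261/3723 c=-7219/1241 d=7219/7446
S(7) = 7219/2482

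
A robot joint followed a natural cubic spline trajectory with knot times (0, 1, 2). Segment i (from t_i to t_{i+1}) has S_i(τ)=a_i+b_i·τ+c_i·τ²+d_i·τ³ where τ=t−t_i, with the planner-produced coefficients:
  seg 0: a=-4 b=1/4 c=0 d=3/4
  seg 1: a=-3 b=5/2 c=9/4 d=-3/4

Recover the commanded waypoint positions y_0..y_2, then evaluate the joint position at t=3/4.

y_0 = S_0(0) = a_0 = -4
y_1 = S_1(0) = a_1 = -3
y_2 = S_1(1) = 1
t_q=3/4 is in segment 0 (τ=3/4); S_0(τ)=-895/256

y_0=-4 y_1=-3 y_2=1
S(3/4) = -895/256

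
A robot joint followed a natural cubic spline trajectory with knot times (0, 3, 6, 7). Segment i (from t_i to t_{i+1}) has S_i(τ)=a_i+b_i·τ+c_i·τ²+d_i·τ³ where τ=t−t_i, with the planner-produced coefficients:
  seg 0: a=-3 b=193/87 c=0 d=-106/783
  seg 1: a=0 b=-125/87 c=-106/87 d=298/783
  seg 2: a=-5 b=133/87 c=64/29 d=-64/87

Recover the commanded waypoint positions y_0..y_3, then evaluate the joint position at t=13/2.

y_0=-3 y_1=0 y_2=-5 y_3=-2
S(13/2) = -219/58

y_0 = S_0(0) = a_0 = -3
y_1 = S_1(0) = a_1 = 0
y_2 = S_2(0) = a_2 = -5
y_3 = S_2(1) = -2
t_q=13/2 is in segment 2 (τ=1/2); S_2(τ)=-219/58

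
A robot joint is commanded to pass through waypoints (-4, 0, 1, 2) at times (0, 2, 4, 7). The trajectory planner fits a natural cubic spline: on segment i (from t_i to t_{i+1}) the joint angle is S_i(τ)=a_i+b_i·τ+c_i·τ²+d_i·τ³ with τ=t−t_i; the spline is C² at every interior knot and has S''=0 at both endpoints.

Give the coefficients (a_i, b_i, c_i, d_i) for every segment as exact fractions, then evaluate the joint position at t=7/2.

  seg 0: a=-4 b=136/57 c=0 d=-11/114
  seg 1: a=0 b=70/57 c=-11/19 d=49/456
  seg 2: a=1 b=23/114 c=5/76 d=-5/684
S(7/2) = 1097/1216

Δ: Δ0=2, Δ1=1/2, Δ2=1/3
row 1: diag=8, rhs=-9; c'=1/4, d'=-9/8
row 2: denom=10−2·1/4=19/2; d'=(-1−2·-9/8)/(19/2)=5/38
back: M2=5/38
back: M1=-9/8−1/4·5/38=-22/19
M: M0=0, M1=-22/19, M2=5/38, M3=0
seg 0: a=-4, c=M0/2=0, d=(M1−M0)/(6·2)=-11/114, b=Δ0−h0·(2M0+M1)/6=136/57
seg 1: a=0, c=M1/2=-11/19, d=(M2−M1)/(6·2)=49/456, b=Δ1−h1·(2M1+M2)/6=70/57
seg 2: a=1, c=M2/2=5/76, d=(M3−M2)/(6·3)=-5/684, b=Δ2−h2·(2M2+M3)/6=23/114
t_q=7/2 → seg 1, τ=3/2; S=0+70/57·τ+-11/19·τ²+49/456·τ³=1097/1216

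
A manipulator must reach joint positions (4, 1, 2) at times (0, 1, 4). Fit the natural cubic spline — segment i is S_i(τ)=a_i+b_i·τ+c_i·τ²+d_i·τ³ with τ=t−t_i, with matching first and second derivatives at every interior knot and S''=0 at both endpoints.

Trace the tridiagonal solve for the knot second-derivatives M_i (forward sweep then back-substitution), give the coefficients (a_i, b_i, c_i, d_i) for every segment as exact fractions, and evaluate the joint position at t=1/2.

  seg 0: a=4 b=-41/12 c=0 d=5/12
  seg 1: a=1 b=-13/6 c=5/4 d=-5/36
S(1/2) = 75/32

Δ: Δ0=-3, Δ1=1/3
row 1: diag=8, rhs=20; c'=3/8, d'=5/2
back: M1=5/2
M: M0=0, M1=5/2, M2=0
seg 0: a=4, c=M0/2=0, d=(M1−M0)/(6·1)=5/12, b=Δ0−h0·(2M0+M1)/6=-41/12
seg 1: a=1, c=M1/2=5/4, d=(M2−M1)/(6·3)=-5/36, b=Δ1−h1·(2M1+M2)/6=-13/6
t_q=1/2 → seg 0, τ=1/2; S=4+-41/12·τ+0·τ²+5/12·τ³=75/32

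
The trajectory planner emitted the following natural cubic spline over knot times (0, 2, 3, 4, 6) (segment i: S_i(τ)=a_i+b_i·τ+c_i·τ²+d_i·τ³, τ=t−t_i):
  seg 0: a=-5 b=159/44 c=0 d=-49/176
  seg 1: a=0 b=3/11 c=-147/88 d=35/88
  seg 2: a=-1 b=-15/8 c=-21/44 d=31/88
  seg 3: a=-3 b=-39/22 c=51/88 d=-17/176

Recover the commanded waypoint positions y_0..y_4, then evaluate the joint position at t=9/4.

y_0=-5 y_1=0 y_2=-1 y_3=-3 y_4=-5
S(9/4) = -169/5632

y_0 = S_0(0) = a_0 = -5
y_1 = S_1(0) = a_1 = 0
y_2 = S_2(0) = a_2 = -1
y_3 = S_3(0) = a_3 = -3
y_4 = S_3(2) = -5
t_q=9/4 is in segment 1 (τ=1/4); S_1(τ)=-169/5632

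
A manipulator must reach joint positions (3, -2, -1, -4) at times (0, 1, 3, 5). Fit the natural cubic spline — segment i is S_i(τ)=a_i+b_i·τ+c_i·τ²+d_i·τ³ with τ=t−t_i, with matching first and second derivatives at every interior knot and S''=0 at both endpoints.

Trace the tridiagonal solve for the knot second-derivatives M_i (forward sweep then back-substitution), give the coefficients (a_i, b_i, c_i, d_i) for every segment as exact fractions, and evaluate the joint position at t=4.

Δ: Δ0=-5, Δ1=1/2, Δ2=-3/2
row 1: diag=6, rhs=33; c'=1/3, d'=11/2
row 2: denom=8−2·1/3=22/3; d'=(-12−2·11/2)/(22/3)=-69/22
back: M2=-69/22
back: M1=11/2−1/3·-69/22=72/11
M: M0=0, M1=72/11, M2=-69/22, M3=0
seg 0: a=3, c=M0/2=0, d=(M1−M0)/(6·1)=12/11, b=Δ0−h0·(2M0+M1)/6=-67/11
seg 1: a=-2, c=M1/2=36/11, d=(M2−M1)/(6·2)=-71/88, b=Δ1−h1·(2M1+M2)/6=-31/11
seg 2: a=-1, c=M2/2=-69/44, d=(M3−M2)/(6·2)=23/88, b=Δ2−h2·(2M2+M3)/6=13/22
t_q=4 → seg 2, τ=1; S=-1+13/22·τ+-69/44·τ²+23/88·τ³=-151/88

  seg 0: a=3 b=-67/11 c=0 d=12/11
  seg 1: a=-2 b=-31/11 c=36/11 d=-71/88
  seg 2: a=-1 b=13/22 c=-69/44 d=23/88
S(4) = -151/88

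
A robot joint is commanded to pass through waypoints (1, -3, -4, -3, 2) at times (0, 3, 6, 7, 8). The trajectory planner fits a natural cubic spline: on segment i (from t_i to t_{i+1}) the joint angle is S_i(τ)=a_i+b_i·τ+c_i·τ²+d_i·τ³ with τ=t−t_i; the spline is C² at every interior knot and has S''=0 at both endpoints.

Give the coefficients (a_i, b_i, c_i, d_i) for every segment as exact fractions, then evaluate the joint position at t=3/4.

  seg 0: a=1 b=-529/336 c=0 d=3/112
  seg 1: a=-3 b=-143/168 c=27/112 d=-23/1008
  seg 2: a=-4 b=-1/48 c=1/28 d=331/336
  seg 3: a=-3 b=505/168 c=335/112 d=-335/336
S(3/4) = -1215/7168

Δ: Δ0=-4/3, Δ1=-1/3, Δ2=1, Δ3=5
row 1: diag=12, rhs=6; c'=1/4, d'=1/2
row 2: denom=8−3·1/4=29/4; d'=(8−3·1/2)/(29/4)=26/29
row 3: denom=4−1·4/29=112/29; d'=(24−1·26/29)/(112/29)=335/56
back: M3=335/56
back: M2=26/29−4/29·335/56=1/14
back: M1=1/2−1/4·1/14=27/56
M: M0=0, M1=27/56, M2=1/14, M3=335/56, M4=0
seg 0: a=1, c=M0/2=0, d=(M1−M0)/(6·3)=3/112, b=Δ0−h0·(2M0+M1)/6=-529/336
seg 1: a=-3, c=M1/2=27/112, d=(M2−M1)/(6·3)=-23/1008, b=Δ1−h1·(2M1+M2)/6=-143/168
seg 2: a=-4, c=M2/2=1/28, d=(M3−M2)/(6·1)=331/336, b=Δ2−h2·(2M2+M3)/6=-1/48
seg 3: a=-3, c=M3/2=335/112, d=(M4−M3)/(6·1)=-335/336, b=Δ3−h3·(2M3+M4)/6=505/168
t_q=3/4 → seg 0, τ=3/4; S=1+-529/336·τ+0·τ²+3/112·τ³=-1215/7168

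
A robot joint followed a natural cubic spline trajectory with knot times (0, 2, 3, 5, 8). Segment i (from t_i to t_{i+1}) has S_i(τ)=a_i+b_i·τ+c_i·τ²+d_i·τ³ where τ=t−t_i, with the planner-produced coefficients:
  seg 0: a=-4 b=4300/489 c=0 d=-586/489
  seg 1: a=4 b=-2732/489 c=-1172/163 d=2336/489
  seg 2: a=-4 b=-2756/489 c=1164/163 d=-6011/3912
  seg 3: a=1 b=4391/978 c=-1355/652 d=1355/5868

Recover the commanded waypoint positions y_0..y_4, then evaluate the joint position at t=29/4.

y_0=-4 y_1=4 y_2=-4 y_3=1 y_4=2
S(29/4) = 133999/41728

y_0 = S_0(0) = a_0 = -4
y_1 = S_1(0) = a_1 = 4
y_2 = S_2(0) = a_2 = -4
y_3 = S_3(0) = a_3 = 1
y_4 = S_3(3) = 2
t_q=29/4 is in segment 3 (τ=9/4); S_3(τ)=133999/41728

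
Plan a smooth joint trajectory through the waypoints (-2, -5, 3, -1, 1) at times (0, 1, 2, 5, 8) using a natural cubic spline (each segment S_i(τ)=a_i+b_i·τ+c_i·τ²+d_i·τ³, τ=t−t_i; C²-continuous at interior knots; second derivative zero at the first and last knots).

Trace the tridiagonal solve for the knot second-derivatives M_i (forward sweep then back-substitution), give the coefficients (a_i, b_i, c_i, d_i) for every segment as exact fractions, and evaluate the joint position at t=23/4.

  seg 0: a=-2 b=-2083/336 c=0 d=1075/336
  seg 1: a=-5 b=571/168 c=1075/112 d=-1679/336
  seg 2: a=3 b=365/48 c=-151/28 d=811/1008
  seg 3: a=-1 b=-509/168 c=207/112 d=-23/112
S(23/4) = -2375/1024

Δ: Δ0=-3, Δ1=8, Δ2=-4/3, Δ3=2/3
row 1: diag=4, rhs=66; c'=1/4, d'=33/2
row 2: denom=8−1·1/4=31/4; d'=(-56−1·33/2)/(31/4)=-290/31
row 3: denom=12−3·12/31=336/31; d'=(12−3·-290/31)/(336/31)=207/56
back: M3=207/56
back: M2=-290/31−12/31·207/56=-151/14
back: M1=33/2−1/4·-151/14=1075/56
M: M0=0, M1=1075/56, M2=-151/14, M3=207/56, M4=0
seg 0: a=-2, c=M0/2=0, d=(M1−M0)/(6·1)=1075/336, b=Δ0−h0·(2M0+M1)/6=-2083/336
seg 1: a=-5, c=M1/2=1075/112, d=(M2−M1)/(6·1)=-1679/336, b=Δ1−h1·(2M1+M2)/6=571/168
seg 2: a=3, c=M2/2=-151/28, d=(M3−M2)/(6·3)=811/1008, b=Δ2−h2·(2M2+M3)/6=365/48
seg 3: a=-1, c=M3/2=207/112, d=(M4−M3)/(6·3)=-23/112, b=Δ3−h3·(2M3+M4)/6=-509/168
t_q=23/4 → seg 3, τ=3/4; S=-1+-509/168·τ+207/112·τ²+-23/112·τ³=-2375/1024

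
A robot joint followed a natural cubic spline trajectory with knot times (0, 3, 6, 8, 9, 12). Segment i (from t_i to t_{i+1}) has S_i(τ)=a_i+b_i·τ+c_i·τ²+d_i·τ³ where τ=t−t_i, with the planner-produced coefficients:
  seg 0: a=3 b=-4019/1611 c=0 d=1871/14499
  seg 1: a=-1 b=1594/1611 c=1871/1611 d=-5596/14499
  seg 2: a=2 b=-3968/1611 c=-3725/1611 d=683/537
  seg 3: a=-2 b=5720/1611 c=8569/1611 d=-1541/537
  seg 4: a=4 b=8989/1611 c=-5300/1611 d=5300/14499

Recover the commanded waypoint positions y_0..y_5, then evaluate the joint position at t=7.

y_0=3 y_1=-1 y_2=2 y_3=-2 y_4=4 y_5=1
S(7) = -2422/1611

y_0 = S_0(0) = a_0 = 3
y_1 = S_1(0) = a_1 = -1
y_2 = S_2(0) = a_2 = 2
y_3 = S_3(0) = a_3 = -2
y_4 = S_4(0) = a_4 = 4
y_5 = S_4(3) = 1
t_q=7 is in segment 2 (τ=1); S_2(τ)=-2422/1611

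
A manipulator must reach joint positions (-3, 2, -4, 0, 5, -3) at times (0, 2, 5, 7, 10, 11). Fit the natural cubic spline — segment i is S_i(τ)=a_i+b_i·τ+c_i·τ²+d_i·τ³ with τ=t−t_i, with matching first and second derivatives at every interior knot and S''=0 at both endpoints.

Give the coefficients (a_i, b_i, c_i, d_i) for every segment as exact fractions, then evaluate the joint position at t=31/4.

Δ: Δ0=5/2, Δ1=-2, Δ2=2, Δ3=5/3, Δ4=-8
row 1: diag=10, rhs=-27; c'=3/10, d'=-27/10
row 2: denom=10−3·3/10=91/10; d'=(24−3·-27/10)/(91/10)=321/91
row 3: denom=10−2·20/91=870/91; d'=(-2−2·321/91)/(870/91)=-412/435
row 4: denom=8−3·91/290=2047/290; d'=(-58−3·-412/435)/(2047/290)=-15996/2047
back: M4=-15996/2047
back: M3=-412/435−91/290·-15996/2047=9242/6141
back: M2=321/91−20/91·9242/6141=19631/6141
back: M1=-27/10−3/10·19631/6141=-7490/2047
M: M0=0, M1=-7490/2047, M2=19631/6141, M3=9242/6141, M4=-15996/2047, M5=0
seg 0: a=-3, c=M0/2=0, d=(M1−M0)/(6·2)=-3745/12282, b=Δ0−h0·(2M0+M1)/6=45685/12282
seg 1: a=2, c=M1/2=-3745/2047, d=(M2−M1)/(6·3)=42101/110538, b=Δ1−h1·(2M1+M2)/6=745/12282
seg 2: a=-4, c=M2/2=19631/12282, d=(M3−M2)/(6·2)=-3463/24564, b=Δ2−h2·(2M2+M3)/6=-3886/6141
seg 3: a=0, c=M3/2=4621/6141, d=(M4−M3)/(6·3)=-28615/55269, b=Δ3−h3·(2M3+M4)/6=8329/2047
seg 4: a=5, c=M4/2=-7998/2047, d=(M5−M4)/(6·1)=2666/2047, b=Δ4−h4·(2M4+M5)/6=-11044/2047
t_q=31/4 → seg 3, τ=3/4; S=0+8329/2047·τ+4621/6141·τ²+-28615/55269·τ³=426629/131008

  seg 0: a=-3 b=45685/12282 c=0 d=-3745/12282
  seg 1: a=2 b=745/12282 c=-3745/2047 d=42101/110538
  seg 2: a=-4 b=-3886/6141 c=19631/12282 d=-3463/24564
  seg 3: a=0 b=8329/2047 c=4621/6141 d=-28615/55269
  seg 4: a=5 b=-11044/2047 c=-7998/2047 d=2666/2047
S(31/4) = 426629/131008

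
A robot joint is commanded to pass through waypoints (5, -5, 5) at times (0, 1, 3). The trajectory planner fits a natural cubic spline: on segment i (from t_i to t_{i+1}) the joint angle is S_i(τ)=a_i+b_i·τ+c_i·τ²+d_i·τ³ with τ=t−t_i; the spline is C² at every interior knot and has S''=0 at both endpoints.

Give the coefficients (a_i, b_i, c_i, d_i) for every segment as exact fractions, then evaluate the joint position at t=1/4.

  seg 0: a=5 b=-25/2 c=0 d=5/2
  seg 1: a=-5 b=-5 c=15/2 d=-5/4
S(1/4) = 245/128

Δ: Δ0=-10, Δ1=5
row 1: diag=6, rhs=90; c'=1/3, d'=15
back: M1=15
M: M0=0, M1=15, M2=0
seg 0: a=5, c=M0/2=0, d=(M1−M0)/(6·1)=5/2, b=Δ0−h0·(2M0+M1)/6=-25/2
seg 1: a=-5, c=M1/2=15/2, d=(M2−M1)/(6·2)=-5/4, b=Δ1−h1·(2M1+M2)/6=-5
t_q=1/4 → seg 0, τ=1/4; S=5+-25/2·τ+0·τ²+5/2·τ³=245/128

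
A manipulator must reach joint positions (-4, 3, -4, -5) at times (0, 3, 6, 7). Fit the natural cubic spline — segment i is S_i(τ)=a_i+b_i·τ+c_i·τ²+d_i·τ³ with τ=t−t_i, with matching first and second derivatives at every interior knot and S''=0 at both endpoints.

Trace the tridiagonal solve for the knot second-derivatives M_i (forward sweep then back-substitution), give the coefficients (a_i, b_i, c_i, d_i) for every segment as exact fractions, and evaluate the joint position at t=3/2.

Δ: Δ0=7/3, Δ1=-7/3, Δ2=-1
row 1: diag=12, rhs=-28; c'=1/4, d'=-7/3
row 2: denom=8−3·1/4=29/4; d'=(8−3·-7/3)/(29/4)=60/29
back: M2=60/29
back: M1=-7/3−1/4·60/29=-248/87
M: M0=0, M1=-248/87, M2=60/29, M3=0
seg 0: a=-4, c=M0/2=0, d=(M1−M0)/(6·3)=-124/783, b=Δ0−h0·(2M0+M1)/6=109/29
seg 1: a=3, c=M1/2=-124/87, d=(M2−M1)/(6·3)=214/783, b=Δ1−h1·(2M1+M2)/6=-15/29
seg 2: a=-4, c=M2/2=30/29, d=(M3−M2)/(6·1)=-10/29, b=Δ2−h2·(2M2+M3)/6=-49/29
t_q=3/2 → seg 0, τ=3/2; S=-4+109/29·τ+0·τ²+-124/783·τ³=32/29

  seg 0: a=-4 b=109/29 c=0 d=-124/783
  seg 1: a=3 b=-15/29 c=-124/87 d=214/783
  seg 2: a=-4 b=-49/29 c=30/29 d=-10/29
S(3/2) = 32/29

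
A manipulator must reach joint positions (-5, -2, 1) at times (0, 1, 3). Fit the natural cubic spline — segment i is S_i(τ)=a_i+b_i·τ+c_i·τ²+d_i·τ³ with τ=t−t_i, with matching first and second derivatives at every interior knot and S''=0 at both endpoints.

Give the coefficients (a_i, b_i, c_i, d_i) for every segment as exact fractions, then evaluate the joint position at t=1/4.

  seg 0: a=-5 b=13/4 c=0 d=-1/4
  seg 1: a=-2 b=5/2 c=-3/4 d=1/8
S(1/4) = -1073/256

Δ: Δ0=3, Δ1=3/2
row 1: diag=6, rhs=-9; c'=1/3, d'=-3/2
back: M1=-3/2
M: M0=0, M1=-3/2, M2=0
seg 0: a=-5, c=M0/2=0, d=(M1−M0)/(6·1)=-1/4, b=Δ0−h0·(2M0+M1)/6=13/4
seg 1: a=-2, c=M1/2=-3/4, d=(M2−M1)/(6·2)=1/8, b=Δ1−h1·(2M1+M2)/6=5/2
t_q=1/4 → seg 0, τ=1/4; S=-5+13/4·τ+0·τ²+-1/4·τ³=-1073/256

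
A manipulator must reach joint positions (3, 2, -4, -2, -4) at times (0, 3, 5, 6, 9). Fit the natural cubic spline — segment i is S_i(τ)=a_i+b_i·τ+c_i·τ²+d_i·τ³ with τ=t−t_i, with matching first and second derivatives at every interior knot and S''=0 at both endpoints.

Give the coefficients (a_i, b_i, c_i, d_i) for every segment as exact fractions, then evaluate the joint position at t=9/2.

  seg 0: a=3 b=81/73 c=0 d=-316/1971
  seg 1: a=2 b=-235/73 c=-316/219 d=170/219
  seg 2: a=-4 b=71/219 c=704/219 d=-337/219
  seg 3: a=-2 b=156/73 c=-307/219 d=307/1971
S(9/2) = -1009/292

Δ: Δ0=-1/3, Δ1=-3, Δ2=2, Δ3=-2/3
row 1: diag=10, rhs=-16; c'=1/5, d'=-8/5
row 2: denom=6−2·1/5=28/5; d'=(30−2·-8/5)/(28/5)=83/14
row 3: denom=8−1·5/28=219/28; d'=(-16−1·83/14)/(219/28)=-614/219
back: M3=-614/219
back: M2=83/14−5/28·-614/219=1408/219
back: M1=-8/5−1/5·1408/219=-632/219
M: M0=0, M1=-632/219, M2=1408/219, M3=-614/219, M4=0
seg 0: a=3, c=M0/2=0, d=(M1−M0)/(6·3)=-316/1971, b=Δ0−h0·(2M0+M1)/6=81/73
seg 1: a=2, c=M1/2=-316/219, d=(M2−M1)/(6·2)=170/219, b=Δ1−h1·(2M1+M2)/6=-235/73
seg 2: a=-4, c=M2/2=704/219, d=(M3−M2)/(6·1)=-337/219, b=Δ2−h2·(2M2+M3)/6=71/219
seg 3: a=-2, c=M3/2=-307/219, d=(M4−M3)/(6·3)=307/1971, b=Δ3−h3·(2M3+M4)/6=156/73
t_q=9/2 → seg 1, τ=3/2; S=2+-235/73·τ+-316/219·τ²+170/219·τ³=-1009/292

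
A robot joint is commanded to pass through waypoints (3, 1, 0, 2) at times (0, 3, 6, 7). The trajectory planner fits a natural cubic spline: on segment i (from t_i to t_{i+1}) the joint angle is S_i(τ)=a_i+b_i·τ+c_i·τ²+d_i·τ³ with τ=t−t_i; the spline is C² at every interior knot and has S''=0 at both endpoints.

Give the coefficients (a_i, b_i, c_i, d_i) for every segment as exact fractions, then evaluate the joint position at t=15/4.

Δ: Δ0=-2/3, Δ1=-1/3, Δ2=2
row 1: diag=12, rhs=2; c'=1/4, d'=1/6
row 2: denom=8−3·1/4=29/4; d'=(14−3·1/6)/(29/4)=54/29
back: M2=54/29
back: M1=1/6−1/4·54/29=-26/87
M: M0=0, M1=-26/87, M2=54/29, M3=0
seg 0: a=3, c=M0/2=0, d=(M1−M0)/(6·3)=-13/783, b=Δ0−h0·(2M0+M1)/6=-15/29
seg 1: a=1, c=M1/2=-13/87, d=(M2−M1)/(6·3)=94/783, b=Δ1−h1·(2M1+M2)/6=-28/29
seg 2: a=0, c=M2/2=27/29, d=(M3−M2)/(6·1)=-9/29, b=Δ2−h2·(2M2+M3)/6=40/29
t_q=15/4 → seg 1, τ=3/4; S=1+-28/29·τ+-13/87·τ²+94/783·τ³=225/928

  seg 0: a=3 b=-15/29 c=0 d=-13/783
  seg 1: a=1 b=-28/29 c=-13/87 d=94/783
  seg 2: a=0 b=40/29 c=27/29 d=-9/29
S(15/4) = 225/928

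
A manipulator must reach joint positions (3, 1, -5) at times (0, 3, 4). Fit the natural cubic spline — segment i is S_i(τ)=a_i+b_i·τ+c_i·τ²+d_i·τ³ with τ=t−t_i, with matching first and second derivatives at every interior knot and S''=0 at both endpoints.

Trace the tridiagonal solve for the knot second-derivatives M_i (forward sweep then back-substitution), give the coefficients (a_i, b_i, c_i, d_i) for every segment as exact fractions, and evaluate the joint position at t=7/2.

Δ: Δ0=-2/3, Δ1=-6
row 1: diag=8, rhs=-32; c'=1/8, d'=-4
back: M1=-4
M: M0=0, M1=-4, M2=0
seg 0: a=3, c=M0/2=0, d=(M1−M0)/(6·3)=-2/9, b=Δ0−h0·(2M0+M1)/6=4/3
seg 1: a=1, c=M1/2=-2, d=(M2−M1)/(6·1)=2/3, b=Δ1−h1·(2M1+M2)/6=-14/3
t_q=7/2 → seg 1, τ=1/2; S=1+-14/3·τ+-2·τ²+2/3·τ³=-7/4

  seg 0: a=3 b=4/3 c=0 d=-2/9
  seg 1: a=1 b=-14/3 c=-2 d=2/3
S(7/2) = -7/4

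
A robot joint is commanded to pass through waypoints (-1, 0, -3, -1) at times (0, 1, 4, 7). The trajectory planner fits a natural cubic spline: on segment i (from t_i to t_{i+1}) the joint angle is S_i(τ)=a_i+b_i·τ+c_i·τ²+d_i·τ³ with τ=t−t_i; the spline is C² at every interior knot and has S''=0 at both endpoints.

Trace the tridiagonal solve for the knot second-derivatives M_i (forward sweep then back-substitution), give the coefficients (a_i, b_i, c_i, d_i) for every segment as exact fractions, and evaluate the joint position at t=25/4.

Δ: Δ0=1, Δ1=-1, Δ2=2/3
row 1: diag=8, rhs=-12; c'=3/8, d'=-3/2
row 2: denom=12−3·3/8=87/8; d'=(10−3·-3/2)/(87/8)=4/3
back: M2=4/3
back: M1=-3/2−3/8·4/3=-2
M: M0=0, M1=-2, M2=4/3, M3=0
seg 0: a=-1, c=M0/2=0, d=(M1−M0)/(6·1)=-1/3, b=Δ0−h0·(2M0+M1)/6=4/3
seg 1: a=0, c=M1/2=-1, d=(M2−M1)/(6·3)=5/27, b=Δ1−h1·(2M1+M2)/6=1/3
seg 2: a=-3, c=M2/2=2/3, d=(M3−M2)/(6·3)=-2/27, b=Δ2−h2·(2M2+M3)/6=-2/3
t_q=25/4 → seg 2, τ=9/4; S=-3+-2/3·τ+2/3·τ²+-2/27·τ³=-63/32

  seg 0: a=-1 b=4/3 c=0 d=-1/3
  seg 1: a=0 b=1/3 c=-1 d=5/27
  seg 2: a=-3 b=-2/3 c=2/3 d=-2/27
S(25/4) = -63/32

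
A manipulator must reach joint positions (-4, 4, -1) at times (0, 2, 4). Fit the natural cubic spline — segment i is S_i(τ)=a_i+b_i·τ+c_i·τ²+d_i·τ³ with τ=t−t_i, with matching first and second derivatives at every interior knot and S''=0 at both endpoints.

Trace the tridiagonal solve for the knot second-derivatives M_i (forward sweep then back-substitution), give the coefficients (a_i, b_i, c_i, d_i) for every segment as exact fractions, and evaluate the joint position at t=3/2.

  seg 0: a=-4 b=45/8 c=0 d=-13/32
  seg 1: a=4 b=3/4 c=-39/16 d=13/32
S(3/2) = 785/256

Δ: Δ0=4, Δ1=-5/2
row 1: diag=8, rhs=-39; c'=1/4, d'=-39/8
back: M1=-39/8
M: M0=0, M1=-39/8, M2=0
seg 0: a=-4, c=M0/2=0, d=(M1−M0)/(6·2)=-13/32, b=Δ0−h0·(2M0+M1)/6=45/8
seg 1: a=4, c=M1/2=-39/16, d=(M2−M1)/(6·2)=13/32, b=Δ1−h1·(2M1+M2)/6=3/4
t_q=3/2 → seg 0, τ=3/2; S=-4+45/8·τ+0·τ²+-13/32·τ³=785/256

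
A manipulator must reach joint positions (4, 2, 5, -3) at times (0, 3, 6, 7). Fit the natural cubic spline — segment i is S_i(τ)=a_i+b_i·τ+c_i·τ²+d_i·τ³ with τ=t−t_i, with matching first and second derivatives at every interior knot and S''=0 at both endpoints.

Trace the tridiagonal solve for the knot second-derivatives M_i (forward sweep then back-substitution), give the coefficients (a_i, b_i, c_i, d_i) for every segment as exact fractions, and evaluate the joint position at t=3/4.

  seg 0: a=4 b=-179/87 c=0 d=121/783
  seg 1: a=2 b=184/87 c=121/87 d=-460/783
  seg 2: a=5 b=-470/87 c=-113/29 d=113/87
S(3/4) = 4681/1856

Δ: Δ0=-2/3, Δ1=1, Δ2=-8
row 1: diag=12, rhs=10; c'=1/4, d'=5/6
row 2: denom=8−3·1/4=29/4; d'=(-54−3·5/6)/(29/4)=-226/29
back: M2=-226/29
back: M1=5/6−1/4·-226/29=242/87
M: M0=0, M1=242/87, M2=-226/29, M3=0
seg 0: a=4, c=M0/2=0, d=(M1−M0)/(6·3)=121/783, b=Δ0−h0·(2M0+M1)/6=-179/87
seg 1: a=2, c=M1/2=121/87, d=(M2−M1)/(6·3)=-460/783, b=Δ1−h1·(2M1+M2)/6=184/87
seg 2: a=5, c=M2/2=-113/29, d=(M3−M2)/(6·1)=113/87, b=Δ2−h2·(2M2+M3)/6=-470/87
t_q=3/4 → seg 0, τ=3/4; S=4+-179/87·τ+0·τ²+121/783·τ³=4681/1856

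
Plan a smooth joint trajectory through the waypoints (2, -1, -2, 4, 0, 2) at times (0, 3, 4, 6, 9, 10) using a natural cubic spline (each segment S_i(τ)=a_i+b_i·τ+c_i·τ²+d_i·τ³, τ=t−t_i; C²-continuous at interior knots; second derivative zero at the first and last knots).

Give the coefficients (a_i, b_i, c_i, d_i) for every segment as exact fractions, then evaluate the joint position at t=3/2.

  seg 0: a=2 b=-1961/3081 c=0 d=-1120/27729
  seg 1: a=-1 b=-5321/3081 c=-1120/3081 d=1120/1027
  seg 2: a=-2 b=2519/3081 c=8960/3081 d=-933/1027
  seg 3: a=4 b=367/237 c=-7834/3081 d=14623/27729
  seg 4: a=0 b=1636/3081 c=2263/1027 d=-2263/3081
S(3/2) = 1867/2054

Δ: Δ0=-1, Δ1=-1, Δ2=3, Δ3=-4/3, Δ4=2
row 1: diag=8, rhs=0; c'=1/8, d'=0
row 2: denom=6−1·1/8=47/8; d'=(24−1·0)/(47/8)=192/47
row 3: denom=10−2·16/47=438/47; d'=(-26−2·192/47)/(438/47)=-11/3
row 4: denom=8−3·47/146=1027/146; d'=(20−3·-11/3)/(1027/146)=4526/1027
back: M4=4526/1027
back: M3=-11/3−47/146·4526/1027=-15668/3081
back: M2=192/47−16/47·-15668/3081=17920/3081
back: M1=0−1/8·17920/3081=-2240/3081
M: M0=0, M1=-2240/3081, M2=17920/3081, M3=-15668/3081, M4=4526/1027, M5=0
seg 0: a=2, c=M0/2=0, d=(M1−M0)/(6·3)=-1120/27729, b=Δ0−h0·(2M0+M1)/6=-1961/3081
seg 1: a=-1, c=M1/2=-1120/3081, d=(M2−M1)/(6·1)=1120/1027, b=Δ1−h1·(2M1+M2)/6=-5321/3081
seg 2: a=-2, c=M2/2=8960/3081, d=(M3−M2)/(6·2)=-933/1027, b=Δ2−h2·(2M2+M3)/6=2519/3081
seg 3: a=4, c=M3/2=-7834/3081, d=(M4−M3)/(6·3)=14623/27729, b=Δ3−h3·(2M3+M4)/6=367/237
seg 4: a=0, c=M4/2=2263/1027, d=(M5−M4)/(6·1)=-2263/3081, b=Δ4−h4·(2M4+M5)/6=1636/3081
t_q=3/2 → seg 0, τ=3/2; S=2+-1961/3081·τ+0·τ²+-1120/27729·τ³=1867/2054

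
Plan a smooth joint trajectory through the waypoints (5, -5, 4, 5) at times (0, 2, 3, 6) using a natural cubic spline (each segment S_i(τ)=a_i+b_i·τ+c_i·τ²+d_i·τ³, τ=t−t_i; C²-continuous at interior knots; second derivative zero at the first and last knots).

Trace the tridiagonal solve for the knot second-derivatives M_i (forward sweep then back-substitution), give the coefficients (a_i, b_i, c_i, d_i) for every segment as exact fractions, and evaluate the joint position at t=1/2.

Δ: Δ0=-5, Δ1=9, Δ2=1/3
row 1: diag=6, rhs=84; c'=1/6, d'=14
row 2: denom=8−1·1/6=47/6; d'=(-52−1·14)/(47/6)=-396/47
back: M2=-396/47
back: M1=14−1/6·-396/47=724/47
M: M0=0, M1=724/47, M2=-396/47, M3=0
seg 0: a=5, c=M0/2=0, d=(M1−M0)/(6·2)=181/141, b=Δ0−h0·(2M0+M1)/6=-1429/141
seg 1: a=-5, c=M1/2=362/47, d=(M2−M1)/(6·1)=-560/141, b=Δ1−h1·(2M1+M2)/6=743/141
seg 2: a=4, c=M2/2=-198/47, d=(M3−M2)/(6·3)=22/47, b=Δ2−h2·(2M2+M3)/6=1235/141
t_q=1/2 → seg 0, τ=1/2; S=5+-1429/141·τ+0·τ²+181/141·τ³=35/376

  seg 0: a=5 b=-1429/141 c=0 d=181/141
  seg 1: a=-5 b=743/141 c=362/47 d=-560/141
  seg 2: a=4 b=1235/141 c=-198/47 d=22/47
S(1/2) = 35/376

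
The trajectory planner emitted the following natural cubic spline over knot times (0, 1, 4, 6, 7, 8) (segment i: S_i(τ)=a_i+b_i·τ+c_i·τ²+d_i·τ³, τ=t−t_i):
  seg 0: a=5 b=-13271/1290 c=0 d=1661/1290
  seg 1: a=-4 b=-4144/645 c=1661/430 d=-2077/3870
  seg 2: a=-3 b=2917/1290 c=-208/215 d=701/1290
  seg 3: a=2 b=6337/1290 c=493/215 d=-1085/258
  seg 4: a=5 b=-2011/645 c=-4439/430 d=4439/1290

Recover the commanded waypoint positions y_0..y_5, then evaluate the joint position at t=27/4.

y_0=5 y_1=-4 y_2=-3 y_3=2 y_4=5 y_5=-5
S(27/4) = 143103/27520

y_0 = S_0(0) = a_0 = 5
y_1 = S_1(0) = a_1 = -4
y_2 = S_2(0) = a_2 = -3
y_3 = S_3(0) = a_3 = 2
y_4 = S_4(0) = a_4 = 5
y_5 = S_4(1) = -5
t_q=27/4 is in segment 3 (τ=3/4); S_3(τ)=143103/27520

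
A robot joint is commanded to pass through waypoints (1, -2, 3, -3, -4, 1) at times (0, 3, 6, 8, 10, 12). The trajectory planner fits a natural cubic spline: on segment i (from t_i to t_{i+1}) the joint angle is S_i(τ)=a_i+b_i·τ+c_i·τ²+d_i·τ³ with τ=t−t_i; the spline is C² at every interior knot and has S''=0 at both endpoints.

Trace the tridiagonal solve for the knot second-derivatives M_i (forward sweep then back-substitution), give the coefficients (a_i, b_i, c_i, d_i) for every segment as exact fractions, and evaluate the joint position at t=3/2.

Δ: Δ0=-1, Δ1=5/3, Δ2=-3, Δ3=-1/2, Δ4=5/2
row 1: diag=12, rhs=16; c'=1/4, d'=4/3
row 2: denom=10−3·1/4=37/4; d'=(-28−3·4/3)/(37/4)=-128/37
row 3: denom=8−2·8/37=280/37; d'=(15−2·-128/37)/(280/37)=811/280
row 4: denom=8−2·37/140=523/70; d'=(18−2·811/280)/(523/70)=1709/1046
back: M4=1709/1046
back: M3=811/280−37/140·1709/1046=1289/523
back: M2=-128/37−8/37·1289/523=-2088/523
back: M1=4/3−1/4·-2088/523=3658/1569
M: M0=0, M1=3658/1569, M2=-2088/523, M3=1289/523, M4=1709/1046, M5=0
seg 0: a=1, c=M0/2=0, d=(M1−M0)/(6·3)=1829/14121, b=Δ0−h0·(2M0+M1)/6=-3398/1569
seg 1: a=-2, c=M1/2=1829/1569, d=(M2−M1)/(6·3)=-4961/14121, b=Δ1−h1·(2M1+M2)/6=2089/1569
seg 2: a=3, c=M2/2=-1044/523, d=(M3−M2)/(6·2)=3377/6276, b=Δ2−h2·(2M2+M3)/6=-1820/1569
seg 3: a=-3, c=M3/2=1289/1046, d=(M4−M3)/(6·2)=-869/12552, b=Δ3−h3·(2M3+M4)/6=-4217/1569
seg 4: a=-4, c=M4/2=1709/2092, d=(M5−M4)/(6·2)=-1709/12552, b=Δ4−h4·(2M4+M5)/6=4427/3138
t_q=3/2 → seg 0, τ=3/2; S=1+-3398/1569·τ+0·τ²+1829/14121·τ³=-7579/4184

  seg 0: a=1 b=-3398/1569 c=0 d=1829/14121
  seg 1: a=-2 b=2089/1569 c=1829/1569 d=-4961/14121
  seg 2: a=3 b=-1820/1569 c=-1044/523 d=3377/6276
  seg 3: a=-3 b=-4217/1569 c=1289/1046 d=-869/12552
  seg 4: a=-4 b=4427/3138 c=1709/2092 d=-1709/12552
S(3/2) = -7579/4184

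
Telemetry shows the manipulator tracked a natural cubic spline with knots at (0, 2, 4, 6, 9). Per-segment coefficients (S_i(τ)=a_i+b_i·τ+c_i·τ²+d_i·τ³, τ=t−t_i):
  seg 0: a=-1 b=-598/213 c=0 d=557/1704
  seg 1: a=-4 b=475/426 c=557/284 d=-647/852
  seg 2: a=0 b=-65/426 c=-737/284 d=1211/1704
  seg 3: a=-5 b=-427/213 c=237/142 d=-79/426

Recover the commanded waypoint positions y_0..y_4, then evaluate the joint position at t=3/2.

y_0=-1 y_1=-4 y_2=0 y_3=-5 y_4=-1
S(3/2) = -18667/4544

y_0 = S_0(0) = a_0 = -1
y_1 = S_1(0) = a_1 = -4
y_2 = S_2(0) = a_2 = 0
y_3 = S_3(0) = a_3 = -5
y_4 = S_3(3) = -1
t_q=3/2 is in segment 0 (τ=3/2); S_0(τ)=-18667/4544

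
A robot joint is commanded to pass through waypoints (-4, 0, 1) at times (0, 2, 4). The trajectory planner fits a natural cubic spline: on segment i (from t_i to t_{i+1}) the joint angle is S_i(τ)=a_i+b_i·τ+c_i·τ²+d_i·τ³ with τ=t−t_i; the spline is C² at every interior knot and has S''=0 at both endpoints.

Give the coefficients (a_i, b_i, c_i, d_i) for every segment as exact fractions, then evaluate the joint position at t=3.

  seg 0: a=-4 b=19/8 c=0 d=-3/32
  seg 1: a=0 b=5/4 c=-9/16 d=3/32
S(3) = 25/32

Δ: Δ0=2, Δ1=1/2
row 1: diag=8, rhs=-9; c'=1/4, d'=-9/8
back: M1=-9/8
M: M0=0, M1=-9/8, M2=0
seg 0: a=-4, c=M0/2=0, d=(M1−M0)/(6·2)=-3/32, b=Δ0−h0·(2M0+M1)/6=19/8
seg 1: a=0, c=M1/2=-9/16, d=(M2−M1)/(6·2)=3/32, b=Δ1−h1·(2M1+M2)/6=5/4
t_q=3 → seg 1, τ=1; S=0+5/4·τ+-9/16·τ²+3/32·τ³=25/32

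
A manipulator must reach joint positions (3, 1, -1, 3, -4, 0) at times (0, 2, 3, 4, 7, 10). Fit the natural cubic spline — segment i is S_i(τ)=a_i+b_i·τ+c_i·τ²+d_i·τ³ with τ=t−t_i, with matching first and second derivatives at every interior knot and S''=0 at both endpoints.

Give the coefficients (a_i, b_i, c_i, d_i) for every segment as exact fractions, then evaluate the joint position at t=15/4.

Δ: Δ0=-1, Δ1=-2, Δ2=4, Δ3=-7/3, Δ4=4/3
row 1: diag=6, rhs=-6; c'=1/6, d'=-1
row 2: denom=4−1·1/6=23/6; d'=(36−1·-1)/(23/6)=222/23
row 3: denom=8−1·6/23=178/23; d'=(-38−1·222/23)/(178/23)=-548/89
row 4: denom=12−3·69/178=1929/178; d'=(22−3·-548/89)/(1929/178)=7204/1929
back: M4=7204/1929
back: M3=-548/89−69/178·7204/1929=-4890/643
back: M2=222/23−6/23·-4890/643=7482/643
back: M1=-1−1/6·7482/643=-1890/643
M: M0=0, M1=-1890/643, M2=7482/643, M3=-4890/643, M4=7204/1929, M5=0
seg 0: a=3, c=M0/2=0, d=(M1−M0)/(6·2)=-315/1286, b=Δ0−h0·(2M0+M1)/6=-13/643
seg 1: a=1, c=M1/2=-945/643, d=(M2−M1)/(6·1)=1562/643, b=Δ1−h1·(2M1+M2)/6=-1903/643
seg 2: a=-1, c=M2/2=3741/643, d=(M3−M2)/(6·1)=-2062/643, b=Δ2−h2·(2M2+M3)/6=893/643
seg 3: a=3, c=M3/2=-2445/643, d=(M4−M3)/(6·3)=10937/17361, b=Δ3−h3·(2M3+M4)/6=2189/643
seg 4: a=-4, c=M4/2=3602/1929, d=(M5−M4)/(6·3)=-3602/17361, b=Δ4−h4·(2M4+M5)/6=-1544/643
t_q=15/4 → seg 2, τ=3/4; S=-1+893/643·τ+3741/643·τ²+-2062/643·τ³=40357/20576

  seg 0: a=3 b=-13/643 c=0 d=-315/1286
  seg 1: a=1 b=-1903/643 c=-945/643 d=1562/643
  seg 2: a=-1 b=893/643 c=3741/643 d=-2062/643
  seg 3: a=3 b=2189/643 c=-2445/643 d=10937/17361
  seg 4: a=-4 b=-1544/643 c=3602/1929 d=-3602/17361
S(15/4) = 40357/20576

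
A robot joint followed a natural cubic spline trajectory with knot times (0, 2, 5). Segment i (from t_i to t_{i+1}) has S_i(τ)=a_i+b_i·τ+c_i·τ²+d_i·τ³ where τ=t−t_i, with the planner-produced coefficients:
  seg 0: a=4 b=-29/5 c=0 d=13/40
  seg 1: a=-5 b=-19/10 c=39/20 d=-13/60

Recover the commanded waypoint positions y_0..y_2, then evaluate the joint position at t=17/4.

y_0=4 y_1=-5 y_2=1
S(17/4) = -479/256

y_0 = S_0(0) = a_0 = 4
y_1 = S_1(0) = a_1 = -5
y_2 = S_1(3) = 1
t_q=17/4 is in segment 1 (τ=9/4); S_1(τ)=-479/256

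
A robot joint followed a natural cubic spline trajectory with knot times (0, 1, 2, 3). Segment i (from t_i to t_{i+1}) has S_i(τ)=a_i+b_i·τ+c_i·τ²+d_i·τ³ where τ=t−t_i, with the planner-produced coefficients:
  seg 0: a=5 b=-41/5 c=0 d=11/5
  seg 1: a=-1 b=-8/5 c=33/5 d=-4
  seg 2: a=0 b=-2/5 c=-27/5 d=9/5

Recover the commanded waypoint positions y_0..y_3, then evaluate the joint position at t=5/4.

y_0=5 y_1=-1 y_2=0 y_3=-4
S(5/4) = -21/20

y_0 = S_0(0) = a_0 = 5
y_1 = S_1(0) = a_1 = -1
y_2 = S_2(0) = a_2 = 0
y_3 = S_2(1) = -4
t_q=5/4 is in segment 1 (τ=1/4); S_1(τ)=-21/20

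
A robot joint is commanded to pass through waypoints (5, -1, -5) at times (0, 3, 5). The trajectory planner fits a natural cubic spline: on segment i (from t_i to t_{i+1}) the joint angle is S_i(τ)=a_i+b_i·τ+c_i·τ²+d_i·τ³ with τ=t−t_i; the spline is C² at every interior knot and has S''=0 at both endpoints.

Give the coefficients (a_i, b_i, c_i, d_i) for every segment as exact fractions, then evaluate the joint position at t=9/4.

  seg 0: a=5 b=-2 c=0 d=0
  seg 1: a=-1 b=-2 c=0 d=0
S(9/4) = 1/2

Δ: Δ0=-2, Δ1=-2
row 1: diag=10, rhs=0; c'=1/5, d'=0
back: M1=0
M: M0=0, M1=0, M2=0
seg 0: a=5, c=M0/2=0, d=(M1−M0)/(6·3)=0, b=Δ0−h0·(2M0+M1)/6=-2
seg 1: a=-1, c=M1/2=0, d=(M2−M1)/(6·2)=0, b=Δ1−h1·(2M1+M2)/6=-2
t_q=9/4 → seg 0, τ=9/4; S=5+-2·τ+0·τ²+0·τ³=1/2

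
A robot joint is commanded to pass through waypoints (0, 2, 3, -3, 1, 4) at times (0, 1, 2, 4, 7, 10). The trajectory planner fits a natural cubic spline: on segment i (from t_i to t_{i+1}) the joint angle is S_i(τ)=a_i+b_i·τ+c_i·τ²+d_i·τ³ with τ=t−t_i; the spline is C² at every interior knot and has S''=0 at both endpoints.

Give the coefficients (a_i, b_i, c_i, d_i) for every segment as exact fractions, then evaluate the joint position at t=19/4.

  seg 0: a=0 b=4790/2361 c=0 d=-68/2361
  seg 1: a=2 b=4586/2361 c=-68/787 d=-2021/2361
  seg 2: a=3 b=-1885/2361 c=-2089/787 d=1834/2361
  seg 3: a=-3 b=-4945/2361 c=1579/787 d=-6118/21249
  seg 4: a=1 b=5123/2361 c=-1381/2361 d=1381/21249
S(19/4) = -89749/25184

Δ: Δ0=2, Δ1=1, Δ2=-3, Δ3=4/3, Δ4=1
row 1: diag=4, rhs=-6; c'=1/4, d'=-3/2
row 2: denom=6−1·1/4=23/4; d'=(-24−1·-3/2)/(23/4)=-90/23
row 3: denom=10−2·8/23=214/23; d'=(26−2·-90/23)/(214/23)=389/107
row 4: denom=12−3·69/214=2361/214; d'=(-2−3·389/107)/(2361/214)=-2762/2361
back: M4=-2762/2361
back: M3=389/107−69/214·-2762/2361=3158/787
back: M2=-90/23−8/23·3158/787=-4178/787
back: M1=-3/2−1/4·-4178/787=-136/787
M: M0=0, M1=-136/787, M2=-4178/787, M3=3158/787, M4=-2762/2361, M5=0
seg 0: a=0, c=M0/2=0, d=(M1−M0)/(6·1)=-68/2361, b=Δ0−h0·(2M0+M1)/6=4790/2361
seg 1: a=2, c=M1/2=-68/787, d=(M2−M1)/(6·1)=-2021/2361, b=Δ1−h1·(2M1+M2)/6=4586/2361
seg 2: a=3, c=M2/2=-2089/787, d=(M3−M2)/(6·2)=1834/2361, b=Δ2−h2·(2M2+M3)/6=-1885/2361
seg 3: a=-3, c=M3/2=1579/787, d=(M4−M3)/(6·3)=-6118/21249, b=Δ3−h3·(2M3+M4)/6=-4945/2361
seg 4: a=1, c=M4/2=-1381/2361, d=(M5−M4)/(6·3)=1381/21249, b=Δ4−h4·(2M4+M5)/6=5123/2361
t_q=19/4 → seg 3, τ=3/4; S=-3+-4945/2361·τ+1579/787·τ²+-6118/21249·τ³=-89749/25184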